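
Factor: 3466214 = 2^1 * 811^1 * 2137^1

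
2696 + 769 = 3465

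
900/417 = 2+ 22/139=2.16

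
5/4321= 5/4321=0.00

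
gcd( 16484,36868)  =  52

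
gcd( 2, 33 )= 1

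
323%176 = 147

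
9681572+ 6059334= 15740906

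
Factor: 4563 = 3^3*13^2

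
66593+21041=87634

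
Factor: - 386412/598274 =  - 2^1*3^1*13^1*2477^1*  299137^ ( - 1)= - 193206/299137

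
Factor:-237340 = -2^2*5^1*11867^1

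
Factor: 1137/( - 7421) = - 3^1*41^( - 1) * 181^( - 1)*379^1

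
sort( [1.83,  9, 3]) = [1.83, 3, 9 ] 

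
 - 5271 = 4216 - 9487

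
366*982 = 359412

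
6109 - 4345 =1764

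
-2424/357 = - 7 + 25/119 = - 6.79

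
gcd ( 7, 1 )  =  1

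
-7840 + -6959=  - 14799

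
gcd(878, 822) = 2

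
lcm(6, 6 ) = 6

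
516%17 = 6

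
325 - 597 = - 272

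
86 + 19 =105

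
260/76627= 260/76627 = 0.00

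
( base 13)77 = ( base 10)98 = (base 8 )142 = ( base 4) 1202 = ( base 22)4a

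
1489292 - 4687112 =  - 3197820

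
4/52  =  1/13 = 0.08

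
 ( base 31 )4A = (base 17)7f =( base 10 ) 134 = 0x86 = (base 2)10000110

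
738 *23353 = 17234514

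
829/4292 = 829/4292=0.19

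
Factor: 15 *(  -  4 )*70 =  - 4200 = - 2^3*3^1*5^2*7^1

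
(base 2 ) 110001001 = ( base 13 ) 243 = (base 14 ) 201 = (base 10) 393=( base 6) 1453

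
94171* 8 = 753368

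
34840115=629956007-595115892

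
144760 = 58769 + 85991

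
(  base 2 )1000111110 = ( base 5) 4244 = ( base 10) 574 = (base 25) MO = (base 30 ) J4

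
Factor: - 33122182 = - 2^1*16561091^1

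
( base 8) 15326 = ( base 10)6870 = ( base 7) 26013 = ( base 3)100102110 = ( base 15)2080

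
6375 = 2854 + 3521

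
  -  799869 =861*( - 929) 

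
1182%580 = 22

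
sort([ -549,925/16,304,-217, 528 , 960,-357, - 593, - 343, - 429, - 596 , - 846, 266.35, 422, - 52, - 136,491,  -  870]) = [-870, - 846 ,  -  596, -593 , - 549, - 429,  -  357, - 343, - 217  , - 136, -52,925/16,266.35,304,422,491,528,960]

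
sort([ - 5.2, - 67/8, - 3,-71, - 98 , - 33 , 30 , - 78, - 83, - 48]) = [ - 98, - 83, - 78, - 71, - 48, - 33,-67/8, - 5.2, -3,30 ] 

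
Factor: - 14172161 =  - 14172161^1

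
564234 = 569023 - 4789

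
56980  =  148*385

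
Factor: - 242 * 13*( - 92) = 289432 = 2^3*11^2*  13^1*23^1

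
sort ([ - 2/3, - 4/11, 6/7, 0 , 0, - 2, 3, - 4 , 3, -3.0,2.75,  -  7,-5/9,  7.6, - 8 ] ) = [-8, - 7, - 4,-3.0,-2 , - 2/3, - 5/9,-4/11,  0, 0, 6/7, 2.75,3, 3,7.6 ] 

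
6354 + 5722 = 12076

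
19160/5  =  3832=3832.00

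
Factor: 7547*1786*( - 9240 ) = -2^4*3^1 * 5^1*7^1*11^1 * 19^1*47^1*7547^1 = - 124545424080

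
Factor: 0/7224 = 0 = 0^1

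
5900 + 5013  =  10913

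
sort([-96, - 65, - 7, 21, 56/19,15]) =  [ - 96, - 65,  -  7,56/19,15,21]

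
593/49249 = 593/49249 = 0.01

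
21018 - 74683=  - 53665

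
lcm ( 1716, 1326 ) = 29172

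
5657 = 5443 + 214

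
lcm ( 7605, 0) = 0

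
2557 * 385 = 984445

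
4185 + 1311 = 5496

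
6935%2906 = 1123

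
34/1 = 34 =34.00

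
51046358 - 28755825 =22290533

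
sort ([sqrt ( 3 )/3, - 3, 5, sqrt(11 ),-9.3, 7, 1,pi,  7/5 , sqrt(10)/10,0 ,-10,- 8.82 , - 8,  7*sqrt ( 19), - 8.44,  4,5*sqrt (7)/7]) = [ - 10, - 9.3,-8.82,-8.44,-8, - 3,0 , sqrt(10 )/10 , sqrt ( 3 ) /3,1,7/5, 5 * sqrt ( 7) /7,pi, sqrt( 11 ), 4,5,7, 7 * sqrt( 19 )]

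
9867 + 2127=11994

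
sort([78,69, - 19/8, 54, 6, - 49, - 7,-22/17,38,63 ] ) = [ - 49, - 7, - 19/8, - 22/17,6,38, 54  ,  63,69,78] 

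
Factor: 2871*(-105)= - 301455  =  - 3^3*5^1*7^1*11^1*29^1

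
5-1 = 4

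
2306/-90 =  - 26 + 17/45 = - 25.62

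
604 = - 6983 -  - 7587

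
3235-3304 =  - 69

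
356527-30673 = 325854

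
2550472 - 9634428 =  - 7083956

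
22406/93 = 240 +86/93 = 240.92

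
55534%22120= 11294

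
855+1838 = 2693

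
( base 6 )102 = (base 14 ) 2A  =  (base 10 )38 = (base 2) 100110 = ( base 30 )18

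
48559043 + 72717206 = 121276249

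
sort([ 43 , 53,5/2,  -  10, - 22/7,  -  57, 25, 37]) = [ - 57, - 10, - 22/7,5/2, 25, 37,43, 53]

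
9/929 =9/929 = 0.01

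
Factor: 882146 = 2^1*441073^1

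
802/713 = 1 + 89/713 =1.12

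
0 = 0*517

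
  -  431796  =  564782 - 996578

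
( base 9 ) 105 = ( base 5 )321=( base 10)86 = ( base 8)126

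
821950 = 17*48350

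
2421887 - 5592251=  -3170364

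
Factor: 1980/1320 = 2^( - 1)*3^1 = 3/2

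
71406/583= 122+280/583=122.48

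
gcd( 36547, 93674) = 7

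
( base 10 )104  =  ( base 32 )38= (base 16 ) 68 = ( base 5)404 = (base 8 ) 150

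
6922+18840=25762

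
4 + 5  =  9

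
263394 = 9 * 29266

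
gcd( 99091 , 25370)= 1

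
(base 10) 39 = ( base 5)124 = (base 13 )30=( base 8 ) 47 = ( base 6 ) 103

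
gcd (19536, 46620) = 444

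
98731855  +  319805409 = 418537264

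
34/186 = 17/93 = 0.18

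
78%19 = 2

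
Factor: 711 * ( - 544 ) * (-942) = 364350528 = 2^6 * 3^3*17^1*79^1*157^1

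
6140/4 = 1535 = 1535.00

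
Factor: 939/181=3^1 * 181^( - 1 )*313^1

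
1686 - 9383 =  - 7697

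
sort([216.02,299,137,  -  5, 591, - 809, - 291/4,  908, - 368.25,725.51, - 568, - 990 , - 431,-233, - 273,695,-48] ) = [-990, - 809, - 568,  -  431, - 368.25,-273, - 233, - 291/4, - 48, - 5,137, 216.02 , 299,591,695,725.51, 908] 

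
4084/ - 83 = -50 + 66/83 = - 49.20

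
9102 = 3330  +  5772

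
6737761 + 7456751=14194512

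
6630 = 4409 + 2221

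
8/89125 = 8/89125 =0.00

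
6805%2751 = 1303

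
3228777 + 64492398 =67721175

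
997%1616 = 997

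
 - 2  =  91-93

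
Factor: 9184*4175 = 38343200 = 2^5*5^2*7^1*41^1*167^1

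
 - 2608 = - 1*2608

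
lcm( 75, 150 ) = 150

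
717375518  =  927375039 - 209999521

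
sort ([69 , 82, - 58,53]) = [ - 58, 53,69, 82 ] 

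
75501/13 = 75501/13 = 5807.77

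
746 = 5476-4730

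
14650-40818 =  - 26168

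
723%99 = 30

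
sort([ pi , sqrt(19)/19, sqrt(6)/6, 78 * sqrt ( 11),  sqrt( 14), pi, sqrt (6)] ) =[ sqrt( 19 ) /19, sqrt(6 ) /6, sqrt( 6), pi, pi,  sqrt(14 ), 78 * sqrt(11)] 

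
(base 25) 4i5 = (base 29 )3EQ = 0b101110001011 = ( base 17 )A3E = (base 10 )2955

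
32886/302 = 16443/151 = 108.89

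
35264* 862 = 30397568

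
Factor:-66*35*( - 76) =175560 = 2^3* 3^1*5^1*7^1*11^1*19^1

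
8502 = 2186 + 6316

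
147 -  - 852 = 999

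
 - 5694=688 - 6382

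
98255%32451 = 902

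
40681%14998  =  10685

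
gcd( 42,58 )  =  2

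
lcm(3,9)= 9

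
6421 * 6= 38526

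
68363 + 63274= 131637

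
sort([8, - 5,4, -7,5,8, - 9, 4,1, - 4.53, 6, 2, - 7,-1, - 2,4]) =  [-9, - 7, - 7 , - 5,  -  4.53, - 2, - 1,  1, 2,4, 4, 4,5, 6,8,8]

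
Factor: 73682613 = 3^2*487^1*16811^1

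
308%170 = 138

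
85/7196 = 85/7196=   0.01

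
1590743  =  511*3113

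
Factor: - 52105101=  - 3^1*1987^1*8741^1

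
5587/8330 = 5587/8330  =  0.67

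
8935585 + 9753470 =18689055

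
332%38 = 28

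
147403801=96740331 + 50663470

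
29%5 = 4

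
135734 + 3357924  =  3493658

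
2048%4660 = 2048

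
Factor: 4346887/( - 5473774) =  - 2^( - 1 )*61^(-1)*433^1*10039^1 * 44867^( - 1 ) 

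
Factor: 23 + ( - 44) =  - 3^1*7^1 = - 21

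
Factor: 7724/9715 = 2^2*5^( - 1 ) * 29^( - 1 )*67^( - 1 )*1931^1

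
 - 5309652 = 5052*(  -  1051 ) 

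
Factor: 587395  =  5^1*29^1*4051^1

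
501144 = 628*798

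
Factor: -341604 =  - 2^2*3^3*3163^1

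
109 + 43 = 152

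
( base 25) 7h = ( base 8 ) 300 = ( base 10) 192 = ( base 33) 5R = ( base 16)c0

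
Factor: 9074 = 2^1*13^1 * 349^1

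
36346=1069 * 34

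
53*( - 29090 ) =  - 1541770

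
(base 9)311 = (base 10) 253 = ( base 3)100101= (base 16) FD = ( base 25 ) a3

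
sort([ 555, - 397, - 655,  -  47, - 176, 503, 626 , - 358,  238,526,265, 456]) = [- 655, - 397,-358, - 176, - 47  ,  238,265, 456,503,526,555,626] 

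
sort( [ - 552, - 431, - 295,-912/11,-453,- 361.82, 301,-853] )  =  [-853, - 552,-453, - 431, - 361.82, - 295, - 912/11,301 ]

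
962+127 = 1089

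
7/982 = 7/982  =  0.01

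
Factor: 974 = 2^1*487^1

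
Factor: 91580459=61^1 * 829^1*1811^1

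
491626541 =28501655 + 463124886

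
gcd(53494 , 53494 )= 53494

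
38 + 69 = 107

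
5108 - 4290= 818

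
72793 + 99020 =171813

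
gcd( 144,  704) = 16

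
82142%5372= 1562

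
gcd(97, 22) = 1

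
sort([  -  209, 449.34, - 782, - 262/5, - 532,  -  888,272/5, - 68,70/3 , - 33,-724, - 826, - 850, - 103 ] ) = [ - 888,-850, - 826,-782, - 724, - 532,-209,-103, - 68, - 262/5, - 33, 70/3  ,  272/5, 449.34 ]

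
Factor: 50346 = 2^1* 3^2*2797^1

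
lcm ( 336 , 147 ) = 2352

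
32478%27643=4835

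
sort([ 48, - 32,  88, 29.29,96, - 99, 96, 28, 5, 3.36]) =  [ - 99,-32,3.36 , 5, 28, 29.29,48,88,96, 96] 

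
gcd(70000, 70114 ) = 2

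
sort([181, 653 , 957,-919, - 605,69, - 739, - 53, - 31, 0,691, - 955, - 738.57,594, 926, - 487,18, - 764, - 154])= [ - 955,  -  919,  -  764 , - 739, - 738.57, - 605, - 487, - 154 , - 53, - 31, 0,18,69,181,594,653, 691 , 926,957] 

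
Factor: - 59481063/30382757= - 3^2*17^( - 1)*107^ ( - 1 )*16703^( - 1 )*6609007^1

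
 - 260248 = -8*32531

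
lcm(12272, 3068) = 12272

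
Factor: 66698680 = 2^3*5^1 * 103^1*16189^1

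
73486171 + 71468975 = 144955146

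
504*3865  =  1947960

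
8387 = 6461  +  1926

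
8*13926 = 111408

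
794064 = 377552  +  416512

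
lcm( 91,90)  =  8190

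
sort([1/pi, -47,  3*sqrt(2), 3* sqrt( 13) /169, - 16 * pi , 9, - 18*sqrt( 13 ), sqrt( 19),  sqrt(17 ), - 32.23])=[- 18*sqrt( 13 ), - 16*pi, - 47,-32.23,3*sqrt( 13 )/169 , 1/pi,sqrt(17 ), 3*sqrt(2 ), sqrt( 19 ), 9 ] 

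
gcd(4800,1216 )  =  64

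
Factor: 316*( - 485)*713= - 109274380 = - 2^2*5^1 *23^1*31^1*79^1*97^1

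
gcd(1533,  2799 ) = 3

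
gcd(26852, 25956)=28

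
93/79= 1+ 14/79 = 1.18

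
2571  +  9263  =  11834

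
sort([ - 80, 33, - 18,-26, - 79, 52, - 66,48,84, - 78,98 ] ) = [ - 80, - 79, - 78, - 66, -26 , - 18, 33, 48,52, 84, 98 ]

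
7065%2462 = 2141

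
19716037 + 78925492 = 98641529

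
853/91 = 853/91 = 9.37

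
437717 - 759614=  - 321897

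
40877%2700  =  377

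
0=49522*0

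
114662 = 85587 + 29075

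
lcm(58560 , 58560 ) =58560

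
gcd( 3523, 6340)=1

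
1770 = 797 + 973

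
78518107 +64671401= 143189508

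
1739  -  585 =1154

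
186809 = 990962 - 804153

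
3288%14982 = 3288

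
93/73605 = 31/24535 = 0.00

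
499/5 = 99 + 4/5 =99.80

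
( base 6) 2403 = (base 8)1103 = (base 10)579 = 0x243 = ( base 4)21003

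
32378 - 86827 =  - 54449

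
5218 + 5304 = 10522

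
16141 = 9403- - 6738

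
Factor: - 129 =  - 3^1*43^1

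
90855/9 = 10095= 10095.00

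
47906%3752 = 2882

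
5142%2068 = 1006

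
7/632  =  7/632 = 0.01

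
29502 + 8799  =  38301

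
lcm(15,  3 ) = 15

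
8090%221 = 134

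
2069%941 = 187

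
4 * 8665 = 34660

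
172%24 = 4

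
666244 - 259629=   406615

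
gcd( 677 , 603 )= 1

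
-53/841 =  - 53/841 = - 0.06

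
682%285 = 112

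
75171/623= 120 + 411/623 = 120.66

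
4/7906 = 2/3953=0.00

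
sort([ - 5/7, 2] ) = [ - 5/7, 2 ]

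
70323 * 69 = 4852287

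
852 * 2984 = 2542368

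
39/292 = 39/292 =0.13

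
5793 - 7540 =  - 1747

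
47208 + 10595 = 57803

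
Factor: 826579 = 13^2 * 67^1*73^1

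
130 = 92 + 38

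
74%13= 9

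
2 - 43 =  - 41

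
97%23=5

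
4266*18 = 76788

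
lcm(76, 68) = 1292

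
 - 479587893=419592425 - 899180318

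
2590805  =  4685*553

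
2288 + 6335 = 8623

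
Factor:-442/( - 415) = 2^1 *5^( - 1)* 13^1 * 17^1*83^( - 1)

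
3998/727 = 3998/727 = 5.50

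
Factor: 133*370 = 49210 = 2^1*5^1*7^1*19^1  *37^1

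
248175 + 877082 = 1125257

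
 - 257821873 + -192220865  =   - 450042738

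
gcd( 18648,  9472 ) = 296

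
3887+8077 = 11964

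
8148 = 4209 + 3939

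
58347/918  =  2161/34 = 63.56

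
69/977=69/977 = 0.07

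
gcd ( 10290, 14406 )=2058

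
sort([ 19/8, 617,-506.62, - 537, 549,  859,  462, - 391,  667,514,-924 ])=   [-924,-537, - 506.62, - 391,19/8,  462, 514, 549, 617, 667,859 ]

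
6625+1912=8537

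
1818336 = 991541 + 826795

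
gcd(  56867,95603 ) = 1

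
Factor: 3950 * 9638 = 2^2*5^2*61^1*79^2  =  38070100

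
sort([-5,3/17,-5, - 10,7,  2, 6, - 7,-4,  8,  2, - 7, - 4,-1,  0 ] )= [ - 10, -7,-7,- 5,  -  5,-4,  -  4, - 1, 0,3/17, 2, 2,6 , 7 , 8 ] 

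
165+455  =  620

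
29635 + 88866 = 118501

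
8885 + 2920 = 11805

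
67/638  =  67/638=0.11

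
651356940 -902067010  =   -250710070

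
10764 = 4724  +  6040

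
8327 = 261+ 8066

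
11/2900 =11/2900 =0.00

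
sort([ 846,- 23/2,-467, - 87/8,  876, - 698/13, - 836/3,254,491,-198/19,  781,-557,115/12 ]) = [-557,-467,- 836/3,- 698/13,-23/2, - 87/8, - 198/19,115/12,254,491, 781,846,876]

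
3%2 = 1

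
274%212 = 62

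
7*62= 434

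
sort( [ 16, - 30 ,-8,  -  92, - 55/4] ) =[- 92, - 30 ,-55/4,-8, 16]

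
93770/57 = 93770/57=   1645.09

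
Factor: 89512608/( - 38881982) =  - 44756304/19440991 = - 2^4 * 3^1 * 29^(-1)*157^1*5939^1 * 670379^ (-1)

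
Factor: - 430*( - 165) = 2^1 * 3^1*5^2 * 11^1*43^1 = 70950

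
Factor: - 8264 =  - 2^3*1033^1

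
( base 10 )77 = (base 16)4d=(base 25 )32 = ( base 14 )57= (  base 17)49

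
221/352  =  221/352  =  0.63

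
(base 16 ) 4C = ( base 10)76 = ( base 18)44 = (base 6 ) 204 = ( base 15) 51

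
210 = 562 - 352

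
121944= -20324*( - 6 ) 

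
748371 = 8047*93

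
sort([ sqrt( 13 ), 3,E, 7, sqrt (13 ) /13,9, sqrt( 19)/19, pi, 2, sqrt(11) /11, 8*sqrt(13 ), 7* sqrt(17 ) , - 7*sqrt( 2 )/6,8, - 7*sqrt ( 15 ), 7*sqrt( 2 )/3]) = [ - 7*sqrt (15), - 7*sqrt(2 ) /6, sqrt(19 )/19, sqrt( 13)/13, sqrt ( 11) /11, 2, E, 3,  pi, 7 * sqrt ( 2) /3, sqrt( 13), 7, 8, 9, 8*sqrt(13), 7 * sqrt(17 )]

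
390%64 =6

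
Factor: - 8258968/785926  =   - 4129484/392963 = - 2^2 *29^1*97^1 * 367^1 * 392963^( - 1)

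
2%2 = 0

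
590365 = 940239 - 349874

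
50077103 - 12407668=37669435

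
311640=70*4452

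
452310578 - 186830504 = 265480074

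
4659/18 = 258+5/6 = 258.83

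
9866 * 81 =799146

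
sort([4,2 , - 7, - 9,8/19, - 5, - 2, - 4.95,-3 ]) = [ - 9,-7, - 5,  -  4.95, - 3,-2, 8/19, 2,4] 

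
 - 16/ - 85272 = 2/10659 = 0.00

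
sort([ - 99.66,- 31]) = [ - 99.66, - 31]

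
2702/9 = 2702/9 = 300.22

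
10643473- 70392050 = - 59748577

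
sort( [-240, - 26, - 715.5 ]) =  [  -  715.5,-240, - 26] 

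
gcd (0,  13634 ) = 13634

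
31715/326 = 97 + 93/326 = 97.29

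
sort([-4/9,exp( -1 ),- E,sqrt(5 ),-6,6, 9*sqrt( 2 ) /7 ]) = [ - 6,- E, - 4/9,exp ( - 1), 9*sqrt( 2) /7, sqrt(5 ),6] 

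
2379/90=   26 +13/30 = 26.43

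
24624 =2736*9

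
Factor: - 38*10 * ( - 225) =85500= 2^2*3^2* 5^3*19^1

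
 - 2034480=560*( - 3633) 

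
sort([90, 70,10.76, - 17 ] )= [  -  17, 10.76,70,90]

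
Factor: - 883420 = - 2^2*5^1*44171^1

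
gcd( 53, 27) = 1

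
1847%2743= 1847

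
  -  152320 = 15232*(-10)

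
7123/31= 229+24/31 =229.77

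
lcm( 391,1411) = 32453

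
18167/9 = 2018+5/9= 2018.56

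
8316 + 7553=15869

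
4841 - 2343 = 2498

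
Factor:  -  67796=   -  2^2*17^1*997^1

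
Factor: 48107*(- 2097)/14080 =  - 2^ ( - 8)*3^2 *5^( - 1)*11^( - 1)*73^1*233^1*659^1 = -  100880379/14080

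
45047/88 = 45047/88 = 511.90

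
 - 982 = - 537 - 445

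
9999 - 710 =9289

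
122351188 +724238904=846590092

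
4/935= 4/935  =  0.00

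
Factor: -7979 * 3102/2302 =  - 12375429/1151 = -3^1*11^1*47^1*79^1*101^1*1151^( - 1) 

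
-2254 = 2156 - 4410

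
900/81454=450/40727 = 0.01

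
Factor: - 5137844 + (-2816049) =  - 7953893 = - 257^1*30949^1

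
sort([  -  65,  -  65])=[-65 , - 65 ]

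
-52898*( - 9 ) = 476082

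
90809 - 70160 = 20649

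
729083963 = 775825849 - 46741886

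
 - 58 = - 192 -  - 134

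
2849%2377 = 472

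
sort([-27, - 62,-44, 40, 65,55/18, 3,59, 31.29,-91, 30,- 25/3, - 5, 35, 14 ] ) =[ - 91, - 62, - 44, -27 ,-25/3 , - 5, 3, 55/18, 14, 30,31.29, 35,40, 59,65]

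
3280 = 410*8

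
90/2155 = 18/431 = 0.04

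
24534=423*58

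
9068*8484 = 76932912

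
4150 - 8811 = -4661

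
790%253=31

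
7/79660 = 1/11380 = 0.00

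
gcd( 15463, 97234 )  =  1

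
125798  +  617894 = 743692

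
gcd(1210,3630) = 1210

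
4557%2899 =1658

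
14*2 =28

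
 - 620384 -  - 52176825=51556441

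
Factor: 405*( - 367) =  - 3^4*5^1 * 367^1=-148635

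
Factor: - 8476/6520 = -13/10 = - 2^ (  -  1)*5^ (-1)*13^1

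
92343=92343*1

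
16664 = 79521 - 62857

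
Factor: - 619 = -619^1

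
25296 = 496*51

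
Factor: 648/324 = 2^1 = 2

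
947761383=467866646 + 479894737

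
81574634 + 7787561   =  89362195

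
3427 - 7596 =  - 4169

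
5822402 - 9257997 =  - 3435595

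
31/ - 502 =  - 1 + 471/502 = - 0.06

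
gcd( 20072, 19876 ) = 4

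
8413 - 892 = 7521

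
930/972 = 155/162 =0.96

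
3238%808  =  6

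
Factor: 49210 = 2^1 *5^1*7^1*19^1 *37^1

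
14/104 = 7/52 = 0.13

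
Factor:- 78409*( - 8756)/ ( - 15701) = -2^2*7^( - 1) * 11^1*89^1*199^1*881^1*2243^ (-1)=- 686549204/15701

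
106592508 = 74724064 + 31868444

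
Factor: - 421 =  -  421^1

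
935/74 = 935/74 = 12.64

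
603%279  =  45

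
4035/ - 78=-52 + 7/26= -51.73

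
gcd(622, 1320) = 2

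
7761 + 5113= 12874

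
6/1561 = 6/1561  =  0.00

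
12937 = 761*17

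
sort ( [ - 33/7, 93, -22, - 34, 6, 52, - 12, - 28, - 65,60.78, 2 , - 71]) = [ - 71, - 65, - 34, - 28, - 22, - 12, - 33/7,2, 6, 52  ,  60.78,93] 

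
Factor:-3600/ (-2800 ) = 3^2*7^( - 1)= 9/7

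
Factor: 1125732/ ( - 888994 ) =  - 562866/444497 = - 2^1*3^1*73^ (-1)*6089^( - 1 )*93811^1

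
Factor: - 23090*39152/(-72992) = 5^1*2281^( - 1)*2309^1 * 2447^1 = 28250615/2281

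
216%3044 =216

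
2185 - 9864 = -7679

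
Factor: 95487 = 3^1*7^1* 4547^1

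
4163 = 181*23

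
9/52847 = 9/52847 = 0.00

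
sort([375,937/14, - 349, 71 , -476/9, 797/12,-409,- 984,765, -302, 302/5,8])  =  [ - 984, - 409, -349,  -  302,-476/9,8,302/5,797/12, 937/14,71, 375,765]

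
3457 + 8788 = 12245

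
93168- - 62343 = 155511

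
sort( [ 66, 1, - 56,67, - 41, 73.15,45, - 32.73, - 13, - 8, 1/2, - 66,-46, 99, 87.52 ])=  [ - 66, - 56 ,-46 ,  -  41, - 32.73, - 13, - 8, 1/2,1 , 45,  66, 67, 73.15, 87.52, 99]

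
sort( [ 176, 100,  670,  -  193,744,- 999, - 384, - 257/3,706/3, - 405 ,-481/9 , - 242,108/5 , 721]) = [-999,-405, - 384, - 242, - 193, - 257/3 ,  -  481/9,108/5,100, 176,706/3, 670,721,744]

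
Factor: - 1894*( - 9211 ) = 2^1*61^1*151^1*947^1 = 17445634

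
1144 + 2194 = 3338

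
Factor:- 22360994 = -2^1*421^1*26557^1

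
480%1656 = 480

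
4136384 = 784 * 5276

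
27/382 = 27/382 = 0.07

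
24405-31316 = -6911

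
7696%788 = 604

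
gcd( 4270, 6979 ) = 7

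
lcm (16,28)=112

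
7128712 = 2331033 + 4797679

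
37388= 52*719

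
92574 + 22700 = 115274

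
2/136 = 1/68= 0.01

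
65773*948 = 62352804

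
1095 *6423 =7033185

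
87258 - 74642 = 12616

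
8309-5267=3042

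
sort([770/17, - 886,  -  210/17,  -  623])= [ - 886, -623,  -  210/17,770/17] 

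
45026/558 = 80 + 193/279 = 80.69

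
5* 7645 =38225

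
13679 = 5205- -8474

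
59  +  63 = 122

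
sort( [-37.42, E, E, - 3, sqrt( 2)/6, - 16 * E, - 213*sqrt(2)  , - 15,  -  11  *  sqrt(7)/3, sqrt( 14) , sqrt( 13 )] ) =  [ - 213 * sqrt( 2 ), - 16*E, - 37.42, - 15, - 11 * sqrt( 7 ) /3,-3, sqrt( 2)/6,E,E,  sqrt ( 13 ), sqrt( 14 )]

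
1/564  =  1/564 = 0.00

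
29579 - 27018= 2561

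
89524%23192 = 19948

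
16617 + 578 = 17195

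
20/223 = 20/223 =0.09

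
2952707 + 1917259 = 4869966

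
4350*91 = 395850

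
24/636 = 2/53 = 0.04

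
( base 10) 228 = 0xE4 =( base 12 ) 170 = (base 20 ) B8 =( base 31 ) 7B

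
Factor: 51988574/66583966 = 11^1*41^1*239^( - 1 )*57637^1*139297^ ( - 1 ) = 25994287/33291983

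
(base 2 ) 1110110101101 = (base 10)7597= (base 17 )194f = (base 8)16655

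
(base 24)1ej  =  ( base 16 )3a3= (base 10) 931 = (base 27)17D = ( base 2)1110100011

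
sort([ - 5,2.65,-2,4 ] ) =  [ - 5, - 2 , 2.65,4]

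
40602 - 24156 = 16446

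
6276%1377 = 768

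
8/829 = 8/829=   0.01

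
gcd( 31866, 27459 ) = 339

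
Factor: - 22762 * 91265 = -2^1*5^1 * 19^1*599^1 *18253^1 = -2077373930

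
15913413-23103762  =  -7190349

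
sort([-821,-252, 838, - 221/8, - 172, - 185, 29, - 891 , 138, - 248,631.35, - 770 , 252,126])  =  [  -  891 , - 821,  -  770,  -  252, - 248, - 185, - 172, - 221/8,29,126 , 138,252 , 631.35, 838 ]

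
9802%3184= 250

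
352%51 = 46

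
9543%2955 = 678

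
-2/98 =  - 1/49=-  0.02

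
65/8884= 65/8884 = 0.01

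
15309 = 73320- 58011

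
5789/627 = 5789/627 =9.23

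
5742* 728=4180176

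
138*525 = 72450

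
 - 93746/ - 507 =184  +  458/507 =184.90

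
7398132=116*63777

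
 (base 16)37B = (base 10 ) 891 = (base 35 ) pg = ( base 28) 13n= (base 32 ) rr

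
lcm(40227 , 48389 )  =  3338841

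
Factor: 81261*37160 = 3019658760 = 2^3*3^2*5^1* 929^1*9029^1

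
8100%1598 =110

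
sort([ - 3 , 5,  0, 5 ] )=[ - 3, 0,5, 5]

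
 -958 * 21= - 20118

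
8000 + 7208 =15208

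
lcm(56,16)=112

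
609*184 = 112056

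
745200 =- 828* ( - 900 ) 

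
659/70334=659/70334 = 0.01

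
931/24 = 931/24  =  38.79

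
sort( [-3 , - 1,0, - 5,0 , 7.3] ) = [-5, -3, - 1,0,0, 7.3] 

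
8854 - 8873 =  - 19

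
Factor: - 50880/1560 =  - 424/13 = -2^3*13^( - 1) *53^1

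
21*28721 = 603141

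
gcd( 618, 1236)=618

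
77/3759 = 11/537 = 0.02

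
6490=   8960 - 2470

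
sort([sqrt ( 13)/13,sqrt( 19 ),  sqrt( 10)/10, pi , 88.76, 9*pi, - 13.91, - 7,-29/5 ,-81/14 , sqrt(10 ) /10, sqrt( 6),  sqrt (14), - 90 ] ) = [ - 90, - 13.91,-7, - 29/5, - 81/14, sqrt( 13)/13, sqrt( 10 )/10  ,  sqrt(10)/10,  sqrt( 6), pi , sqrt( 14),sqrt( 19), 9*pi,  88.76]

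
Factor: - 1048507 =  - 1048507^1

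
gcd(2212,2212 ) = 2212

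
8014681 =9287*863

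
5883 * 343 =2017869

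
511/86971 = 511/86971  =  0.01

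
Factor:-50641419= - 3^1* 17^1*37^1*47^1*571^1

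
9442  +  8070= 17512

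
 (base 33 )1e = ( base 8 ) 57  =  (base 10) 47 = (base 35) 1C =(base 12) 3b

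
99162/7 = 14166 = 14166.00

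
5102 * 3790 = 19336580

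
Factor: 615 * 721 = 443415 =3^1*5^1*7^1*41^1 * 103^1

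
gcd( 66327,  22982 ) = 1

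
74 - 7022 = - 6948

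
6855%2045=720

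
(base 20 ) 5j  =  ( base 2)1110111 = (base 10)119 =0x77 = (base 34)3h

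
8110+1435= 9545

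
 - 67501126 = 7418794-74919920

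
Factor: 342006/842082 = 7^1*  17^1*293^(- 1) = 119/293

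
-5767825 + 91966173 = 86198348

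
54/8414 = 27/4207 = 0.01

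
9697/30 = 323 + 7/30 =323.23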